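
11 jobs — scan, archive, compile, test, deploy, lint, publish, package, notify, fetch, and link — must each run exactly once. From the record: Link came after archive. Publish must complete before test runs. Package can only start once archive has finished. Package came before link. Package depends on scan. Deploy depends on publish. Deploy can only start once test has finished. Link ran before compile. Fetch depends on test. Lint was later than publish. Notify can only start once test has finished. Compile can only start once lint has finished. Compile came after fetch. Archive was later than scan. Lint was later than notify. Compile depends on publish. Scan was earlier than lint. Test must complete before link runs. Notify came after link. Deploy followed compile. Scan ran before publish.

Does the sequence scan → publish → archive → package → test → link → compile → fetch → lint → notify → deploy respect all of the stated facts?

no

The constraints require lint before compile, but in the proposed sequence compile appears ahead of lint. That one violation is enough.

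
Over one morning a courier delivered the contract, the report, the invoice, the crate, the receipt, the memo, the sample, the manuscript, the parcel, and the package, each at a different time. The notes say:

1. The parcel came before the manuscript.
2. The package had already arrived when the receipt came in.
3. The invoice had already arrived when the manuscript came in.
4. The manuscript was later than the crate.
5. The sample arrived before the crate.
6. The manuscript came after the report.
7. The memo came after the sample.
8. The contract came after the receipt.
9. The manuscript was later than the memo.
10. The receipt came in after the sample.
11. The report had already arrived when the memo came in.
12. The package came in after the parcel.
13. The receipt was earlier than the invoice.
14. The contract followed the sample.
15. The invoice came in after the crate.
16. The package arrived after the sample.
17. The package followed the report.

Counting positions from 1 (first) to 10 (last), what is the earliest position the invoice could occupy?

The crate, the package, the parcel, the receipt, the report, and the sample must all come before the invoice — 6 forced predecessors.
Nothing else is forced ahead of the invoice, so its earliest slot is position 6 + 1 = 7.

7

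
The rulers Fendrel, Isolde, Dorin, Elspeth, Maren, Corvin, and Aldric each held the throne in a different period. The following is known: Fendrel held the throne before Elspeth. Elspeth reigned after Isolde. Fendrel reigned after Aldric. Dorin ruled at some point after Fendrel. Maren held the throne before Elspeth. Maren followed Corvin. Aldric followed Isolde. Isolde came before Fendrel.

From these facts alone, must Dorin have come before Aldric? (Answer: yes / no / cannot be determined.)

no

Tracing the constraints gives Aldric → Fendrel → Dorin, so Aldric must come before Dorin.
That means Dorin cannot be before Aldric.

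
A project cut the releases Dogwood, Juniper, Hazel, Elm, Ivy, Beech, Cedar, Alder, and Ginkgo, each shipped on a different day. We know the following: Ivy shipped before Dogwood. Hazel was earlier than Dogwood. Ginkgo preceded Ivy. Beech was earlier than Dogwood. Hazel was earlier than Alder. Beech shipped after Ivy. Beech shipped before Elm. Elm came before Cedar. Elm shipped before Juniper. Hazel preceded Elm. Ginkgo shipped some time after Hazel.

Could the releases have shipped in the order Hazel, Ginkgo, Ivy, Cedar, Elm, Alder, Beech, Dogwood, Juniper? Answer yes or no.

no

The constraints require Beech before Elm, but in the proposed sequence Elm appears ahead of Beech. That one violation is enough.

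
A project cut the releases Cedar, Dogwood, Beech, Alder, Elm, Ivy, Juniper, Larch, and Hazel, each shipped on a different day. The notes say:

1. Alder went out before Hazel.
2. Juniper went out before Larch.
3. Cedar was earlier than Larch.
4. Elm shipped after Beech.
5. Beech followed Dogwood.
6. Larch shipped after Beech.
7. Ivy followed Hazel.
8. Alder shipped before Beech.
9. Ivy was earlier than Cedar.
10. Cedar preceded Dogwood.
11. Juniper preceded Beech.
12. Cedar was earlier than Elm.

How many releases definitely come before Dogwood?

4

Directly stated before Dogwood: Cedar.
Alder reaches Dogwood via Alder → Hazel → Ivy → Cedar → Dogwood.
Hazel reaches Dogwood via Hazel → Ivy → Cedar → Dogwood.
Ivy reaches Dogwood via Ivy → Cedar → Dogwood.
That's Alder, Cedar, Hazel, and Ivy — 4 in all.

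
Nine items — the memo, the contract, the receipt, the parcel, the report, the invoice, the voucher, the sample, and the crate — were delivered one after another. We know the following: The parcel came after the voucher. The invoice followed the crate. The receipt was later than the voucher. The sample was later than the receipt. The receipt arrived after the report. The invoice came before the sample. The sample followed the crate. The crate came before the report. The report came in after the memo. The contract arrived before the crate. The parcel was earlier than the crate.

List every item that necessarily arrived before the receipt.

Directly stated before the receipt: the report and the voucher.
The contract reaches the receipt via the contract → the crate → the report → the receipt.
The crate reaches the receipt via the crate → the report → the receipt.
The memo reaches the receipt via the memo → the report → the receipt.
Likewise the parcel reaches the receipt by chaining the stated constraints.

the contract, the crate, the memo, the parcel, the report, the voucher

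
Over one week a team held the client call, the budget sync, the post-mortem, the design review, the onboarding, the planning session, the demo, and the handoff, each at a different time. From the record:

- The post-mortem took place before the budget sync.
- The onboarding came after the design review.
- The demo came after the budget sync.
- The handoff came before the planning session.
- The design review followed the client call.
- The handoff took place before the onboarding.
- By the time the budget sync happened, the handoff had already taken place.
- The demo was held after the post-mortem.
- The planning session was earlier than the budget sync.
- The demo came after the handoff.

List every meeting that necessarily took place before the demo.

the budget sync, the handoff, the planning session, the post-mortem

Directly stated before the demo: the budget sync, the handoff, and the post-mortem.
The planning session reaches the demo via the planning session → the budget sync → the demo.
No chain forces the design review (or any of the others) ahead of the demo.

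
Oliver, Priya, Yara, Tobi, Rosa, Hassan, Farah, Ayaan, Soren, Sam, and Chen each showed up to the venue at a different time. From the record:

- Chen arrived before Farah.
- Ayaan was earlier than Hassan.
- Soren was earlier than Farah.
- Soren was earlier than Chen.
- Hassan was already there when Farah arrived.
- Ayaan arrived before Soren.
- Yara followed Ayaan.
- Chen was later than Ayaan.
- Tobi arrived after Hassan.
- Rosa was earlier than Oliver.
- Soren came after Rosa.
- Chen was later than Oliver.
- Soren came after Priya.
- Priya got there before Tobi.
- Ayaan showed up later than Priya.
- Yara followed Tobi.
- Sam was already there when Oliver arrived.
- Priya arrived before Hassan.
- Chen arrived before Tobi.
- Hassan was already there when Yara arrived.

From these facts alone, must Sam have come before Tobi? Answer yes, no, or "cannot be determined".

yes

Chain the constraints: Sam → Oliver → Chen → Tobi. Each link is directly stated, so Sam comes before Tobi.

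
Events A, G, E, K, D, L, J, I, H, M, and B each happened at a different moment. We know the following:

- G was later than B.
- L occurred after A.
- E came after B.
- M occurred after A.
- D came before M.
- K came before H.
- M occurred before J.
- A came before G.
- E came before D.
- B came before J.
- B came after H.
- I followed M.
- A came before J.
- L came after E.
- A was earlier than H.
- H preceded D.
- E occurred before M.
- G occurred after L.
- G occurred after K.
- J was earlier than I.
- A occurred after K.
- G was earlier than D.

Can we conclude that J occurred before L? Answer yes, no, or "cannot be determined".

no

Tracing the constraints gives L → G → D → M → J, so L must come before J.
That means J cannot be before L.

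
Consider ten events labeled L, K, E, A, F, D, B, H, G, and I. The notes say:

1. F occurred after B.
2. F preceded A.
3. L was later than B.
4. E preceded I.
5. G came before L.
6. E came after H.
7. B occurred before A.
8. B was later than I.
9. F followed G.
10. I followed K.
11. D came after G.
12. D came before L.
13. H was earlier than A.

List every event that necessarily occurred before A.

B, E, F, G, H, I, K

Directly stated before A: B, F, and H.
E reaches A via E → I → B → A.
G reaches A via G → F → A.
I reaches A via I → B → A.
Likewise K reaches A by chaining the stated constraints.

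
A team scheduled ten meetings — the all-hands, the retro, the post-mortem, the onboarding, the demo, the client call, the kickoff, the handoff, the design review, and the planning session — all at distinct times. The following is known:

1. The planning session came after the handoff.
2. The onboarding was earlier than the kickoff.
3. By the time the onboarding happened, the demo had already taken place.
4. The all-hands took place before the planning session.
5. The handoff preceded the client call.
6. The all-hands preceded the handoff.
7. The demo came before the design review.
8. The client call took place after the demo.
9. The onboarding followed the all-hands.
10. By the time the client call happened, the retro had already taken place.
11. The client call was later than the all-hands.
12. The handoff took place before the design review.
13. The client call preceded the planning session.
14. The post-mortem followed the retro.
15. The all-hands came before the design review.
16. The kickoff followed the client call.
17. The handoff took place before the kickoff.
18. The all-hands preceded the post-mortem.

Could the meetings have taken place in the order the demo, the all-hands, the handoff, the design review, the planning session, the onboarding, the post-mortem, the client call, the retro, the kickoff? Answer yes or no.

The constraints require the retro before the post-mortem, but in the proposed sequence the post-mortem appears ahead of the retro. That one violation is enough.

no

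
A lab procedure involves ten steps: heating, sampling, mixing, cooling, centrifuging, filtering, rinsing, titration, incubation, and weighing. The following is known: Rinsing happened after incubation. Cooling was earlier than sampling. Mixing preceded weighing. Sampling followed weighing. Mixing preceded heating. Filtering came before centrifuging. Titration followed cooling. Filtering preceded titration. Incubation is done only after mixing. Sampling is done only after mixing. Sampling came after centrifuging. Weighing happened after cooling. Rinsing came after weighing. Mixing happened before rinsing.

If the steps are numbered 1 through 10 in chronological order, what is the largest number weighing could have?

8

Weighing must come before rinsing and sampling — 2 steps forced after it.
Everything else can be placed before weighing in some valid order, so weighing can sit as late as position 10 − 2 = 8.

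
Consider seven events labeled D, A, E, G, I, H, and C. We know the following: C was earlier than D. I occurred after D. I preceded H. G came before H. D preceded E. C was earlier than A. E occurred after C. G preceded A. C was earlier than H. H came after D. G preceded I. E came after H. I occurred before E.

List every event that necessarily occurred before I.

C, D, G

Directly stated before I: D and G.
C reaches I via C → D → I.
No chain forces A (or any of the others) ahead of I.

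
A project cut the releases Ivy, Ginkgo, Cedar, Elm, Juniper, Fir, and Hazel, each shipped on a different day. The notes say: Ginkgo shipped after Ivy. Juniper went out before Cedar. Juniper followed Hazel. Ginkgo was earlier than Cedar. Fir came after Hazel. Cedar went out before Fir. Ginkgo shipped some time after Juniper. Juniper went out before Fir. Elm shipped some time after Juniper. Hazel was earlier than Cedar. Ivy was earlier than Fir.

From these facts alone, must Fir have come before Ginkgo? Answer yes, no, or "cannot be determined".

Tracing the constraints gives Ginkgo → Cedar → Fir, so Ginkgo must come before Fir.
That means Fir cannot be before Ginkgo.

no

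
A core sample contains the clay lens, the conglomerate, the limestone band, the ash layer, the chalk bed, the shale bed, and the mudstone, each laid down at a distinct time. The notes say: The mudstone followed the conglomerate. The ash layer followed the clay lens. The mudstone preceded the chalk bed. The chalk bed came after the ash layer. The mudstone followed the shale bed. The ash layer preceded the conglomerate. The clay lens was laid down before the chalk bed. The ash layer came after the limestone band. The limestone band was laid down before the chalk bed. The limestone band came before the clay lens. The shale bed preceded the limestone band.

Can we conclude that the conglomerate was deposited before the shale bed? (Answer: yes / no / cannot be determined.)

no

Tracing the constraints gives the shale bed → the limestone band → the ash layer → the conglomerate, so the shale bed must come before the conglomerate.
That means the conglomerate cannot be before the shale bed.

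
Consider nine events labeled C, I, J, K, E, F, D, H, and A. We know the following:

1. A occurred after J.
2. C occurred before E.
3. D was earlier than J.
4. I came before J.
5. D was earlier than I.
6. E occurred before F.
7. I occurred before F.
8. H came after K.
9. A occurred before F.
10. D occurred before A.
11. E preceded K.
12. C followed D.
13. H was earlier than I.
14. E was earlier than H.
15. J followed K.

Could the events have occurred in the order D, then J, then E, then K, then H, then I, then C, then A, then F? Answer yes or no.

The constraints require C before E, but in the proposed sequence E appears ahead of C. That one violation is enough.

no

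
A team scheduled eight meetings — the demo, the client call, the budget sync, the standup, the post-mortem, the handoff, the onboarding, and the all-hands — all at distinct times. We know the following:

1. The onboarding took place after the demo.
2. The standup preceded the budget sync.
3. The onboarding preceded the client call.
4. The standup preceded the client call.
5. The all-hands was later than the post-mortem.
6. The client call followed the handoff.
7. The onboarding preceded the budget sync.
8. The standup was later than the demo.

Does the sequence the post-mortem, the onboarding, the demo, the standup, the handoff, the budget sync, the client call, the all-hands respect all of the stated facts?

no

The constraints require the demo before the onboarding, but in the proposed sequence the onboarding appears ahead of the demo. That one violation is enough.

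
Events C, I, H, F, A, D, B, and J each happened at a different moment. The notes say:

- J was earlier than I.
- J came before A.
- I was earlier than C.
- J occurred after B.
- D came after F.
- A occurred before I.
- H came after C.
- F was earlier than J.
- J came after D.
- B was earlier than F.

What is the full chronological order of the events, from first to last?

B, F, D, J, A, I, C, H

The constraints fix every adjacent pair, so only one ordering works:
B → F → D → J → A → I → C → H.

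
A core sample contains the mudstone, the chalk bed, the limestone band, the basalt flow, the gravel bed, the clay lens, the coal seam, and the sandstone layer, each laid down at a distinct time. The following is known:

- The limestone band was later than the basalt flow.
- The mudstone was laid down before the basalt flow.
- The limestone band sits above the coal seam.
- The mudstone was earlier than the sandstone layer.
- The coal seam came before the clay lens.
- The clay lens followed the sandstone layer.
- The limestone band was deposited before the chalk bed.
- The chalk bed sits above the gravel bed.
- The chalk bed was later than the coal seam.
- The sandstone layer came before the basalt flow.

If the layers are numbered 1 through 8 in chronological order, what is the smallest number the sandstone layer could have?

2

The mudstone must come before the sandstone layer — 1 forced predecessor.
Nothing else is forced ahead of the sandstone layer, so its earliest slot is position 1 + 1 = 2.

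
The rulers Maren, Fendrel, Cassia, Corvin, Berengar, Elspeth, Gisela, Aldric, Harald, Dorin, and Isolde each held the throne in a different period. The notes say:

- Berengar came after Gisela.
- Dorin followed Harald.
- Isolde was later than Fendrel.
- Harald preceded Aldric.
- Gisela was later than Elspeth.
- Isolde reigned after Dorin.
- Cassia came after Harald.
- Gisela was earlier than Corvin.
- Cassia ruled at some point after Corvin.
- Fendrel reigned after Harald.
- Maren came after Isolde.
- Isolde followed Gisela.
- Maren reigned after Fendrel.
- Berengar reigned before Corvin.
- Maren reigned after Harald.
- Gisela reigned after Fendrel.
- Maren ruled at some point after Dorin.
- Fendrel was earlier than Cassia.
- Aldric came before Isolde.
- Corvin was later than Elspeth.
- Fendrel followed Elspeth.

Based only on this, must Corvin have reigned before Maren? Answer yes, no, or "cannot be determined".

cannot be determined

No chain of stated constraints runs from Corvin to Maren, and none runs from Maren to Corvin either.
So the relative order of Corvin and Maren is not fixed by the given facts.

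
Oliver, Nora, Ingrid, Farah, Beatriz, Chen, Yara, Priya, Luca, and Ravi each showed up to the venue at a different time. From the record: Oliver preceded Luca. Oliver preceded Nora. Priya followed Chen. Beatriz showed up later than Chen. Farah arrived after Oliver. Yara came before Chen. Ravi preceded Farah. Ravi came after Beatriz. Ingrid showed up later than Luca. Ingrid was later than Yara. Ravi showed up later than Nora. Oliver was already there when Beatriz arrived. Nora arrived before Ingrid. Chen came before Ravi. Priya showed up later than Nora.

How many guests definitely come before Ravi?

Directly stated before Ravi: Beatriz, Chen, and Nora.
Oliver reaches Ravi via Oliver → Nora → Ravi.
Yara reaches Ravi via Yara → Chen → Ravi.
No chain forces Ingrid (or any of the others) ahead of Ravi.
That's Beatriz, Chen, Nora, Oliver, and Yara — 5 in all.

5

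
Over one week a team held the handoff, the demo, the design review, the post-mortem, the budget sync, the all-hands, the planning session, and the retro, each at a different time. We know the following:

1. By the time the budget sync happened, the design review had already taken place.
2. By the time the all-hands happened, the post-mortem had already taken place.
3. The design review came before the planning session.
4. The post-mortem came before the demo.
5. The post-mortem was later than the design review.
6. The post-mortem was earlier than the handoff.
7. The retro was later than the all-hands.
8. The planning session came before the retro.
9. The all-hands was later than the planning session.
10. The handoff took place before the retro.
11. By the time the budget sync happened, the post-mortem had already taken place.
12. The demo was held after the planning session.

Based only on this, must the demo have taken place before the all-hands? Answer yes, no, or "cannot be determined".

No chain of stated constraints runs from the demo to the all-hands, and none runs from the all-hands to the demo either.
So the relative order of the demo and the all-hands is not fixed by the given facts.

cannot be determined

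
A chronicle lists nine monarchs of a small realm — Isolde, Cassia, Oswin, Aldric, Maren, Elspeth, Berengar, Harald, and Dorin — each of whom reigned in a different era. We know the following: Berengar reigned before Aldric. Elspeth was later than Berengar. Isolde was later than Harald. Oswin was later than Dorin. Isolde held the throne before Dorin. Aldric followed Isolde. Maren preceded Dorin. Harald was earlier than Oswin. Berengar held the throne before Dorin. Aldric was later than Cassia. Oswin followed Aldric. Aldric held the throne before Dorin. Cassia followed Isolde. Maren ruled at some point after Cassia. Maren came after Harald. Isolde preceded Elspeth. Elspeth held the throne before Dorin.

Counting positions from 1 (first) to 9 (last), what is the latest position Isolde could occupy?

Isolde must come before Aldric, Cassia, Dorin, Elspeth, Maren, and Oswin — 6 rulers forced after them.
Everything else can be placed before Isolde in some valid order, so Isolde can sit as late as position 9 − 6 = 3.

3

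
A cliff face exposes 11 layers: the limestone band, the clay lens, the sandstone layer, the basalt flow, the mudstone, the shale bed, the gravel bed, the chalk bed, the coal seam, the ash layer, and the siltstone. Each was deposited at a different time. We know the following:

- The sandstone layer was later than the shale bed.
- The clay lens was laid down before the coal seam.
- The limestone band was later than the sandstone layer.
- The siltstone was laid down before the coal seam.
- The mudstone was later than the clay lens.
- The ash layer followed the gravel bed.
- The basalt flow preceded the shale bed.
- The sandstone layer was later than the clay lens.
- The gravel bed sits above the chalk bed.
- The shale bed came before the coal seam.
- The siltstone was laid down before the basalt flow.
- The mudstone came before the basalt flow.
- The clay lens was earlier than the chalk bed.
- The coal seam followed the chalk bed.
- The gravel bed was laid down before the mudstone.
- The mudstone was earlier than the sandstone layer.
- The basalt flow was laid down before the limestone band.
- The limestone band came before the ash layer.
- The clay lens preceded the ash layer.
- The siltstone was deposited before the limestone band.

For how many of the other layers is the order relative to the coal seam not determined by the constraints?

3

Forced before the coal seam: the basalt flow, the chalk bed, the clay lens, the gravel bed, the mudstone, the shale bed, and the siltstone.
That leaves the ash layer, the limestone band, and the sandstone layer with no forced order relative to the coal seam — 3.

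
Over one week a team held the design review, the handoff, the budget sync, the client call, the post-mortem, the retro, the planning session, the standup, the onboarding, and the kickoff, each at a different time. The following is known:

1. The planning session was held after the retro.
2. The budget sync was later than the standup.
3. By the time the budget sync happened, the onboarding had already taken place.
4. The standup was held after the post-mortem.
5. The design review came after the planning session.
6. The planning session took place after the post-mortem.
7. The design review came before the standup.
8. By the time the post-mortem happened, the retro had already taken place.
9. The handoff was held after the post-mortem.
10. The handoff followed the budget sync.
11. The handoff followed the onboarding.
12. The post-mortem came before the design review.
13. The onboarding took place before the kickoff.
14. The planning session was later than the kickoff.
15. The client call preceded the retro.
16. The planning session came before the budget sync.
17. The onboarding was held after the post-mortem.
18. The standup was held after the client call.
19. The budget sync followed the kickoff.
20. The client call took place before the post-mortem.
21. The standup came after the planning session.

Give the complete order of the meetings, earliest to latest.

The constraints fix every adjacent pair, so only one ordering works:
the client call → the retro → the post-mortem → the onboarding → the kickoff → the planning session → the design review → the standup → the budget sync → the handoff.

the client call, the retro, the post-mortem, the onboarding, the kickoff, the planning session, the design review, the standup, the budget sync, the handoff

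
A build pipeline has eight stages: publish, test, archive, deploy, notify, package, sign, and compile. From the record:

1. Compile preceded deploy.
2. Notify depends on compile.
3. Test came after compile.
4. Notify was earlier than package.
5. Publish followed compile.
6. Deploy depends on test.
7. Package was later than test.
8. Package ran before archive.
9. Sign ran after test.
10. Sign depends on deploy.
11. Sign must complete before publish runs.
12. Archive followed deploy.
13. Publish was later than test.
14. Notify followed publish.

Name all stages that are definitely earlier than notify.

Directly stated before notify: compile and publish.
Deploy reaches notify via deploy → sign → publish → notify.
Sign reaches notify via sign → publish → notify.
Test reaches notify via test → publish → notify.

compile, deploy, publish, sign, test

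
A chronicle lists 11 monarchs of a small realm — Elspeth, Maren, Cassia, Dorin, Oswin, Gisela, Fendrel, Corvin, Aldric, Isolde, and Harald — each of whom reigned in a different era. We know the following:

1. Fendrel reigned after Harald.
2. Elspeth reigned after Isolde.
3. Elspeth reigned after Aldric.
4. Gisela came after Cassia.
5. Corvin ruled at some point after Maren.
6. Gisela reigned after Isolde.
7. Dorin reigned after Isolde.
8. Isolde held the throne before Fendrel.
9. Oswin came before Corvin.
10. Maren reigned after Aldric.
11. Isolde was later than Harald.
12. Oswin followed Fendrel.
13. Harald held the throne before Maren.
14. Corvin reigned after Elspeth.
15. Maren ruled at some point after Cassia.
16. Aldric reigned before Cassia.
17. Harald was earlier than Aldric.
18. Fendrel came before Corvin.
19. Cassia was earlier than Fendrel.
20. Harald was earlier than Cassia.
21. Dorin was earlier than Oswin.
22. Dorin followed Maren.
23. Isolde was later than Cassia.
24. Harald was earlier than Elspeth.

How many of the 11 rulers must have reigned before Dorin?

5

Directly stated before Dorin: Isolde and Maren.
Aldric reaches Dorin via Aldric → Maren → Dorin.
Cassia reaches Dorin via Cassia → Maren → Dorin.
Harald reaches Dorin via Harald → Maren → Dorin.
No chain forces Elspeth (or any of the others) ahead of Dorin.
That's Aldric, Cassia, Harald, Isolde, and Maren — 5 in all.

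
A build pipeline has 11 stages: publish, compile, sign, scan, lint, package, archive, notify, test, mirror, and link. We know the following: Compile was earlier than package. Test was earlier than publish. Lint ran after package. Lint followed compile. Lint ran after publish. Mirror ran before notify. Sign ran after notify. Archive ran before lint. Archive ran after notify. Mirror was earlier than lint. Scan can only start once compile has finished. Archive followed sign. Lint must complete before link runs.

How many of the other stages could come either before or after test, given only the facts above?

7

Forced after test: link, lint, and publish.
That leaves archive, compile, mirror, notify, package, scan, and sign with no forced order relative to test — 7.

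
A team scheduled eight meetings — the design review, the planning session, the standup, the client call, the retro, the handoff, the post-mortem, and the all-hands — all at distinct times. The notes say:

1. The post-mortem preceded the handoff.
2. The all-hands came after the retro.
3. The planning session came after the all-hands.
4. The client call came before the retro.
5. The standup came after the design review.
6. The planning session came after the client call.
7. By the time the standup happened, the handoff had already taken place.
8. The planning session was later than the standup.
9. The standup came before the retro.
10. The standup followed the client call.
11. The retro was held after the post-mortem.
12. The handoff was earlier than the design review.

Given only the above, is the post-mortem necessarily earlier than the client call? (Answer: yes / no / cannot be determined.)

No chain of stated constraints runs from the post-mortem to the client call, and none runs from the client call to the post-mortem either.
So the relative order of the post-mortem and the client call is not fixed by the given facts.

cannot be determined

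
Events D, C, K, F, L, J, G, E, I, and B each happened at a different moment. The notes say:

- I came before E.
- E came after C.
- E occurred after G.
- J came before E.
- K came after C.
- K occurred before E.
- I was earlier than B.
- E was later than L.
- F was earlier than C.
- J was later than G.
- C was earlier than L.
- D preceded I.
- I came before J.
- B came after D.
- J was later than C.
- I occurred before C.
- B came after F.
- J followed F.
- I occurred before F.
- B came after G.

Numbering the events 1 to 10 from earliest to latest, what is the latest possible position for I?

3

I must come before B, C, E, F, J, K, and L — 7 events forced after it.
Everything else can be placed before I in some valid order, so I can sit as late as position 10 − 7 = 3.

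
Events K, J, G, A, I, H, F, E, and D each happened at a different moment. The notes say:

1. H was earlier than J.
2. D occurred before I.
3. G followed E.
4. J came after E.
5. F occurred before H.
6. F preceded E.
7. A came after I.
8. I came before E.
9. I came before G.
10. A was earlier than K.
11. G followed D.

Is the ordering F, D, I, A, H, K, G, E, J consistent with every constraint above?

no

The constraints require E before G, but in the proposed sequence G appears ahead of E. That one violation is enough.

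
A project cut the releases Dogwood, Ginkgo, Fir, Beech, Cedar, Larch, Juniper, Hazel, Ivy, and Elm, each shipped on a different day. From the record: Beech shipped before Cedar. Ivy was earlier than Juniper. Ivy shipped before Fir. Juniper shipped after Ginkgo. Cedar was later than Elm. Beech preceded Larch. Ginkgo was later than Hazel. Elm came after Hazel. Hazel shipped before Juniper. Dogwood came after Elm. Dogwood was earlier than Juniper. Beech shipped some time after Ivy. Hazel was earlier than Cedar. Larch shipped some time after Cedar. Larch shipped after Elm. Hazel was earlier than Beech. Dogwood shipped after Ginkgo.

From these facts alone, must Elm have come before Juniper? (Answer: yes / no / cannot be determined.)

Chain the constraints: Elm → Dogwood → Juniper. Each link is directly stated, so Elm comes before Juniper.

yes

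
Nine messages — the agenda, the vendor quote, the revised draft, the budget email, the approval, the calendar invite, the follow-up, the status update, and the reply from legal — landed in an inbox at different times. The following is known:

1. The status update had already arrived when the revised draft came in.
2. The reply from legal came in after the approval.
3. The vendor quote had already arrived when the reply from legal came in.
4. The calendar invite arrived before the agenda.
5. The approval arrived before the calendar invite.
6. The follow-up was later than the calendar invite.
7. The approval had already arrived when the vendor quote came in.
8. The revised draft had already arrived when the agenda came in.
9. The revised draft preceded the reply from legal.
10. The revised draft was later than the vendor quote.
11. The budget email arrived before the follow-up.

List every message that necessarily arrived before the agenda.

Directly stated before the agenda: the calendar invite and the revised draft.
The approval reaches the agenda via the approval → the calendar invite → the agenda.
The status update reaches the agenda via the status update → the revised draft → the agenda.
The vendor quote reaches the agenda via the vendor quote → the revised draft → the agenda.
No chain forces the follow-up (or any of the others) ahead of the agenda.

the approval, the calendar invite, the revised draft, the status update, the vendor quote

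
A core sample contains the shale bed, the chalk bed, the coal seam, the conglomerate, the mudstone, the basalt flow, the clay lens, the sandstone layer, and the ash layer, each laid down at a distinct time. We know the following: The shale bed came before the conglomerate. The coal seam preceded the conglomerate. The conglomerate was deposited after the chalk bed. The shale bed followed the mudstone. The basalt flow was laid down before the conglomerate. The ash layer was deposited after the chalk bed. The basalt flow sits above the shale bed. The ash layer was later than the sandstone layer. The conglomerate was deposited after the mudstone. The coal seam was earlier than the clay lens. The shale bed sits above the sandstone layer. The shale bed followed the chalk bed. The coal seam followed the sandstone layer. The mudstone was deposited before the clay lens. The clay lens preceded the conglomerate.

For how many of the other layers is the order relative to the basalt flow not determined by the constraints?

Forced before the basalt flow: the chalk bed, the mudstone, the sandstone layer, and the shale bed; forced after the basalt flow: the conglomerate.
That leaves the ash layer, the clay lens, and the coal seam with no forced order relative to the basalt flow — 3.

3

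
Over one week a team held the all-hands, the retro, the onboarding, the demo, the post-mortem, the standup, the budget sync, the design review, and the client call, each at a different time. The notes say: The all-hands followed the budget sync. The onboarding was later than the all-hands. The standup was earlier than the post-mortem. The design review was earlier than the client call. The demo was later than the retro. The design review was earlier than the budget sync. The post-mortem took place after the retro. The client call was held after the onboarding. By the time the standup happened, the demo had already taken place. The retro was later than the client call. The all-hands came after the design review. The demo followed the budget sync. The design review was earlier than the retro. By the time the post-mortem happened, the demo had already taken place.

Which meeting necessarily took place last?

the post-mortem

Every other meeting has a chain of constraints placing it before the post-mortem, so the post-mortem is last.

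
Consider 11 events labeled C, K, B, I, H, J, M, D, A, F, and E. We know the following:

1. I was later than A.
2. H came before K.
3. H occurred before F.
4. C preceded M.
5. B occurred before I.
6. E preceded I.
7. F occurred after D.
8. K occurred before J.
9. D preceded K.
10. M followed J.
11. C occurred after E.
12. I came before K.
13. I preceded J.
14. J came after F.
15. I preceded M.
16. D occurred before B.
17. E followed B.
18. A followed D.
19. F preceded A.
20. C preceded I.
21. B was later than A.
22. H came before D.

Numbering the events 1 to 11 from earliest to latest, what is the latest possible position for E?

6

E must come before C, I, J, K, and M — 5 events forced after it.
Everything else can be placed before E in some valid order, so E can sit as late as position 11 − 5 = 6.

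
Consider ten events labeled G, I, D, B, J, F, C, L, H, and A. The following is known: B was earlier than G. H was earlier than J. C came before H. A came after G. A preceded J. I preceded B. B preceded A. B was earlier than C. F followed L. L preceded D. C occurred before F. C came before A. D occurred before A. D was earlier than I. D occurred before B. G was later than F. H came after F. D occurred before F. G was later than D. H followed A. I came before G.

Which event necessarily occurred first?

L has a chain of constraints placing it before every other event, so L must be first.

L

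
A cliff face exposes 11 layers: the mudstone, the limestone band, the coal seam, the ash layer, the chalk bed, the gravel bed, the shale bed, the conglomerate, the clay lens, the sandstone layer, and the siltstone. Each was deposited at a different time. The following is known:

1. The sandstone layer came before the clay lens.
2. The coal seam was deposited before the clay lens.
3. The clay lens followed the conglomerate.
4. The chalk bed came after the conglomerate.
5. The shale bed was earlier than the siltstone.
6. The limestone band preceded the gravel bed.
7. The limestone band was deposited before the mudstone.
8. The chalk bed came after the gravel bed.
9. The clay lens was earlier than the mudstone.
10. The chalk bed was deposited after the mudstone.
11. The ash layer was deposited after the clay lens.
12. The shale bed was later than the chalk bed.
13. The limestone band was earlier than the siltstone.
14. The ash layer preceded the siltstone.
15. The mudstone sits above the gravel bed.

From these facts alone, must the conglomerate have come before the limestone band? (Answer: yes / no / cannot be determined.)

cannot be determined

No chain of stated constraints runs from the conglomerate to the limestone band, and none runs from the limestone band to the conglomerate either.
So the relative order of the conglomerate and the limestone band is not fixed by the given facts.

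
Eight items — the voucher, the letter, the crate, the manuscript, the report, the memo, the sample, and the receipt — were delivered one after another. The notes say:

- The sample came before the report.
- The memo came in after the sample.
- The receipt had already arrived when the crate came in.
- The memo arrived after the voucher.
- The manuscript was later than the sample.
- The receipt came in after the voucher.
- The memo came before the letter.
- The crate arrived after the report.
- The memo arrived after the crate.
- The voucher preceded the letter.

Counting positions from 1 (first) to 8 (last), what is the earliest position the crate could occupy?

5

The receipt, the report, the sample, and the voucher must all come before the crate — 4 forced predecessors.
Nothing else is forced ahead of the crate, so its earliest slot is position 4 + 1 = 5.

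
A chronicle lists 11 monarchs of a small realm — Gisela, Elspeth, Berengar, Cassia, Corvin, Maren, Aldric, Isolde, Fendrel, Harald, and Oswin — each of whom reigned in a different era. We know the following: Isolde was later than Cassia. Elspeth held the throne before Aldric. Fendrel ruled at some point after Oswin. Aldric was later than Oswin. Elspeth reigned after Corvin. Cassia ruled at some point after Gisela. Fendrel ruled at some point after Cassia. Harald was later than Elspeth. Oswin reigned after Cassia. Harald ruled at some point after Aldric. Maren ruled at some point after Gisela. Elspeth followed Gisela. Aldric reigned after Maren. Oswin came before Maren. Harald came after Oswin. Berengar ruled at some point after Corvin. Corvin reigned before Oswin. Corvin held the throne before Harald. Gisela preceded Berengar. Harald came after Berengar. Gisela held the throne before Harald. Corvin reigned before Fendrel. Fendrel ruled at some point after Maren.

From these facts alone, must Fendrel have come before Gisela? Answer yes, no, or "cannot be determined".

no

Tracing the constraints gives Gisela → Maren → Fendrel, so Gisela must come before Fendrel.
That means Fendrel cannot be before Gisela.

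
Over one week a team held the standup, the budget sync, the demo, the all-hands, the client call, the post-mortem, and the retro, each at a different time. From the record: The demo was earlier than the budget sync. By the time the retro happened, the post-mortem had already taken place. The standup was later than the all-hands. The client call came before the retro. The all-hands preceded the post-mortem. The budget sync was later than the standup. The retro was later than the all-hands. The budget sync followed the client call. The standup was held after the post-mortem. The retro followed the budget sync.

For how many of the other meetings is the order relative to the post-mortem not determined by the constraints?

Forced before the post-mortem: the all-hands; forced after the post-mortem: the budget sync, the retro, and the standup.
That leaves the client call and the demo with no forced order relative to the post-mortem — 2.

2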